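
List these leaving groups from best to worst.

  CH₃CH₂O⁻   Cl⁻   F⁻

Cl⁻ > F⁻ > CH₃CH₂O⁻

Cl⁻: pKₐ(HCl) ≈ -7
F⁻: pKₐ(HF) ≈ 3.2
CH₃CH₂O⁻: pKₐ(CH₃CH₂OH) ≈ 16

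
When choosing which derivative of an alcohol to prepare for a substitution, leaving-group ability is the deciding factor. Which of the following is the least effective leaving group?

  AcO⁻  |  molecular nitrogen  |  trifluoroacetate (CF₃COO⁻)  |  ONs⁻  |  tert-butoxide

molecular nitrogen: no meaningful conjugate acid; N₂ departs as an exceptionally stable neutral molecule
ONs⁻: pKₐ(p-O₂NC₆H₄SO₃H) ≈ -3.5
trifluoroacetate (CF₃COO⁻): pKₐ(CF₃COOH) ≈ 0.2
AcO⁻: pKₐ(CH₃COOH) ≈ 4.8
tert-butoxide: pKₐ(t-BuOH) ≈ 18

tert-butoxide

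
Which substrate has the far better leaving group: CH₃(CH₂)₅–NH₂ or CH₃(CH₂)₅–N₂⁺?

CH₃(CH₂)₅–N₂⁺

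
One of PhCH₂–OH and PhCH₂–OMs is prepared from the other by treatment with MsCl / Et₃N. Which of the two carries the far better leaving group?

PhCH₂–OMs

From PhCH₂–OH the departing group would be OH⁻ (pKₐ(H₂O) ≈ 15.7). Strong base; essentially never leaves without prior activation.
From PhCH₂–OMs the leaving group is OMs⁻ (pKₐ(CH₃SO₃H (MsOH)) ≈ -1.9). Resonance-delocalised alkanesulfonate.
Treatment with MsCl / Et₃N works by converting the hydroxyl into a mesylate, making PhCH₂–OMs enormously more reactive.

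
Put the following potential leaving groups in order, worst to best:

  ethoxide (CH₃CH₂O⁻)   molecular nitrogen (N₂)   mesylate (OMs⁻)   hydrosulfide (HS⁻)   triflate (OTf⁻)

ethoxide (CH₃CH₂O⁻) < hydrosulfide (HS⁻) < mesylate (OMs⁻) < triflate (OTf⁻) < molecular nitrogen (N₂)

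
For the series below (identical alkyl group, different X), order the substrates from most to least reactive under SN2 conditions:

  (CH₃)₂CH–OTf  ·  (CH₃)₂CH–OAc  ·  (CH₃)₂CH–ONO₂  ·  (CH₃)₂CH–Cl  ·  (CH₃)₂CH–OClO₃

With the same alkyl group throughout, only the leaving group differentiates the rates.
Rank by basicity of the departing species: weakest base leaves most easily.
(CH₃)₂CH–OTf loses OTf⁻: pKₐ(CF₃SO₃H (triflic acid)) ≈ -14
(CH₃)₂CH–OClO₃ loses ClO₄⁻: pKₐ(HClO₄) ≈ -10
(CH₃)₂CH–Cl loses Cl⁻: pKₐ(HCl) ≈ -7
(CH₃)₂CH–ONO₂ loses NO₃⁻: pKₐ(HNO₃) ≈ -1.3
(CH₃)₂CH–OAc loses AcO⁻: pKₐ(CH₃COOH) ≈ 4.8

(CH₃)₂CH–OTf > (CH₃)₂CH–OClO₃ > (CH₃)₂CH–Cl > (CH₃)₂CH–ONO₂ > (CH₃)₂CH–OAc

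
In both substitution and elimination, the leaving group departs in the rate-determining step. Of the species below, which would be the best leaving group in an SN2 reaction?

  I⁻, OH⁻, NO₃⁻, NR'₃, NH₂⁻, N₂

N₂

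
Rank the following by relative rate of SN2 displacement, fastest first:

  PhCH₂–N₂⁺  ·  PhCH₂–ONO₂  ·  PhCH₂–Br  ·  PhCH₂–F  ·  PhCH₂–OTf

Identical carbon frameworks mean the comparison reduces to leaving-group quality.
Leaving-group ability tracks the stability of the departed species; conjugate-acid pKₐ is the usual yardstick (lower pKₐ → better LG).
PhCH₂–N₂⁺ loses N₂: no meaningful conjugate acid; N₂ departs as an exceptionally stable neutral molecule
PhCH₂–OTf loses OTf⁻: pKₐ(CF₃SO₃H (triflic acid)) ≈ -14
PhCH₂–Br loses Br⁻: pKₐ(HBr) ≈ -9
PhCH₂–ONO₂ loses NO₃⁻: pKₐ(HNO₃) ≈ -1.3
PhCH₂–F loses F⁻: pKₐ(HF) ≈ 3.2

PhCH₂–N₂⁺ > PhCH₂–OTf > PhCH₂–Br > PhCH₂–ONO₂ > PhCH₂–F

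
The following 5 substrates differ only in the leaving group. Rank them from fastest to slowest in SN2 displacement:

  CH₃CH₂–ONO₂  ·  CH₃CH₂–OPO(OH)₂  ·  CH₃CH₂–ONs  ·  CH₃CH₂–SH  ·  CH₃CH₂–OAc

CH₃CH₂–ONs > CH₃CH₂–ONO₂ > CH₃CH₂–OPO(OH)₂ > CH₃CH₂–OAc > CH₃CH₂–SH

Identical carbon frameworks mean the comparison reduces to leaving-group quality.
The more stable X⁻ (or X) is on its own — i.e. the weaker a base it is — the better a leaving group it makes.
CH₃CH₂–ONs loses ONs⁻: pKₐ(p-O₂NC₆H₄SO₃H) ≈ -3.5
CH₃CH₂–ONO₂ loses NO₃⁻: pKₐ(HNO₃) ≈ -1.3
CH₃CH₂–OPO(OH)₂ loses H₂PO₄⁻: pKₐ(H₃PO₄) ≈ 2.1
CH₃CH₂–OAc loses AcO⁻: pKₐ(CH₃COOH) ≈ 4.8
CH₃CH₂–SH loses HS⁻: pKₐ(H₂S) ≈ 7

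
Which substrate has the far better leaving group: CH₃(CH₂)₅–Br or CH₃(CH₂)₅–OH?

From CH₃(CH₂)₅–OH the departing group would be OH⁻ (pKₐ(H₂O) ≈ 15.7). Strong base; essentially never leaves without prior activation.
From CH₃(CH₂)₅–Br the leaving group is Br⁻ (pKₐ(HBr) ≈ -9). Weak base; good leaving group.
(In practice CH₃(CH₂)₅–Br is made from CH₃(CH₂)₅–OH by treatment with PBr₃, replacing the hydroxyl with bromide.)

CH₃(CH₂)₅–Br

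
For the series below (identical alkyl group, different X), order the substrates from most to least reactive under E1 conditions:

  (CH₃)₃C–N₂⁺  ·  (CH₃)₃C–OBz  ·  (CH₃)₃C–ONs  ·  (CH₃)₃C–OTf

(CH₃)₃C–N₂⁺ > (CH₃)₃C–OTf > (CH₃)₃C–ONs > (CH₃)₃C–OBz

Identical carbon frameworks mean the comparison reduces to leaving-group quality.
Leaving-group ability tracks the stability of the departed species; conjugate-acid pKₐ is the usual yardstick (lower pKₐ → better LG).
(CH₃)₃C–N₂⁺ loses N₂: no meaningful conjugate acid; N₂ departs as an exceptionally stable neutral molecule
(CH₃)₃C–OTf loses OTf⁻: pKₐ(CF₃SO₃H (triflic acid)) ≈ -14
(CH₃)₃C–ONs loses ONs⁻: pKₐ(p-O₂NC₆H₄SO₃H) ≈ -3.5
(CH₃)₃C–OBz loses PhCOO⁻: pKₐ(C₆H₅COOH) ≈ 4.2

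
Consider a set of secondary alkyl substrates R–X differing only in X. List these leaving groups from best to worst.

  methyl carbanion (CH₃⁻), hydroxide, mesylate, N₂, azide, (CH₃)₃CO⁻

N₂: no meaningful conjugate acid; N₂ departs as an exceptionally stable neutral molecule
mesylate: pKₐ(CH₃SO₃H (MsOH)) ≈ -1.9
azide: pKₐ(HN₃) ≈ 4.7
hydroxide: pKₐ(H₂O) ≈ 15.7
(CH₃)₃CO⁻: pKₐ(t-BuOH) ≈ 18
methyl carbanion (CH₃⁻): pKₐ(CH₄) ≈ 48

N₂ > mesylate > azide > hydroxide > (CH₃)₃CO⁻ > methyl carbanion (CH₃⁻)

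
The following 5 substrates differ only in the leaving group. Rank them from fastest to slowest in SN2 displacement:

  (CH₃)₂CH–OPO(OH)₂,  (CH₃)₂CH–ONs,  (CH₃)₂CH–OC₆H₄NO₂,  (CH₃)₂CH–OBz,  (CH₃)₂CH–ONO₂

(CH₃)₂CH–ONs > (CH₃)₂CH–ONO₂ > (CH₃)₂CH–OPO(OH)₂ > (CH₃)₂CH–OBz > (CH₃)₂CH–OC₆H₄NO₂

With the same alkyl group throughout, only the leaving group differentiates the rates.
Leaving-group ability tracks the stability of the departed species; conjugate-acid pKₐ is the usual yardstick (lower pKₐ → better LG).
(CH₃)₂CH–ONs loses ONs⁻: pKₐ(p-O₂NC₆H₄SO₃H) ≈ -3.5
(CH₃)₂CH–ONO₂ loses NO₃⁻: pKₐ(HNO₃) ≈ -1.3
(CH₃)₂CH–OPO(OH)₂ loses H₂PO₄⁻: pKₐ(H₃PO₄) ≈ 2.1
(CH₃)₂CH–OBz loses PhCOO⁻: pKₐ(C₆H₅COOH) ≈ 4.2
(CH₃)₂CH–OC₆H₄NO₂ loses p-O₂N–C₆H₄–O⁻: pKₐ(p-nitrophenol) ≈ 7.2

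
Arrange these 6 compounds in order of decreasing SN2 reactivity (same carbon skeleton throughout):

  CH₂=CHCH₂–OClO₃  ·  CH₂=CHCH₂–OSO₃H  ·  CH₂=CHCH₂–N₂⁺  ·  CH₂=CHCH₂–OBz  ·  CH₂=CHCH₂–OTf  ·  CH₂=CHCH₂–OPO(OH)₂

CH₂=CHCH₂–N₂⁺ > CH₂=CHCH₂–OTf > CH₂=CHCH₂–OClO₃ > CH₂=CHCH₂–OSO₃H > CH₂=CHCH₂–OPO(OH)₂ > CH₂=CHCH₂–OBz

Identical carbon frameworks mean the comparison reduces to leaving-group quality.
The more stable X⁻ (or X) is on its own — i.e. the weaker a base it is — the better a leaving group it makes.
CH₂=CHCH₂–N₂⁺ loses N₂: no meaningful conjugate acid; N₂ departs as an exceptionally stable neutral molecule
CH₂=CHCH₂–OTf loses OTf⁻: pKₐ(CF₃SO₃H (triflic acid)) ≈ -14
CH₂=CHCH₂–OClO₃ loses ClO₄⁻: pKₐ(HClO₄) ≈ -10
CH₂=CHCH₂–OSO₃H loses HSO₄⁻: pKₐ(H₂SO₄) ≈ -3
CH₂=CHCH₂–OPO(OH)₂ loses H₂PO₄⁻: pKₐ(H₃PO₄) ≈ 2.1
CH₂=CHCH₂–OBz loses PhCOO⁻: pKₐ(C₆H₅COOH) ≈ 4.2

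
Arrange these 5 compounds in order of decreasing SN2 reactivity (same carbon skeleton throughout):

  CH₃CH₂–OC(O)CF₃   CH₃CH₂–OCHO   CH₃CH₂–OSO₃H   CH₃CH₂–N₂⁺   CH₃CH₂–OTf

Identical carbon frameworks mean the comparison reduces to leaving-group quality.
Rank by basicity of the departing species: weakest base leaves most easily.
CH₃CH₂–N₂⁺ loses N₂: no meaningful conjugate acid; N₂ departs as an exceptionally stable neutral molecule
CH₃CH₂–OTf loses OTf⁻: pKₐ(CF₃SO₃H (triflic acid)) ≈ -14
CH₃CH₂–OSO₃H loses HSO₄⁻: pKₐ(H₂SO₄) ≈ -3
CH₃CH₂–OC(O)CF₃ loses CF₃COO⁻: pKₐ(CF₃COOH) ≈ 0.2
CH₃CH₂–OCHO loses HCOO⁻: pKₐ(HCOOH) ≈ 3.8

CH₃CH₂–N₂⁺ > CH₃CH₂–OTf > CH₃CH₂–OSO₃H > CH₃CH₂–OC(O)CF₃ > CH₃CH₂–OCHO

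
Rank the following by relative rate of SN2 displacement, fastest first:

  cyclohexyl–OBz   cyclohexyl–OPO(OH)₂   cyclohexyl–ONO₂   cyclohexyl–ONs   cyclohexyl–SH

The skeletons are identical, so relative rate is governed entirely by leaving-group ability.
Leaving-group ability tracks the stability of the departed species; conjugate-acid pKₐ is the usual yardstick (lower pKₐ → better LG).
cyclohexyl–ONs loses ONs⁻: pKₐ(p-O₂NC₆H₄SO₃H) ≈ -3.5
cyclohexyl–ONO₂ loses NO₃⁻: pKₐ(HNO₃) ≈ -1.3
cyclohexyl–OPO(OH)₂ loses H₂PO₄⁻: pKₐ(H₃PO₄) ≈ 2.1
cyclohexyl–OBz loses PhCOO⁻: pKₐ(C₆H₅COOH) ≈ 4.2
cyclohexyl–SH loses HS⁻: pKₐ(H₂S) ≈ 7

cyclohexyl–ONs > cyclohexyl–ONO₂ > cyclohexyl–OPO(OH)₂ > cyclohexyl–OBz > cyclohexyl–SH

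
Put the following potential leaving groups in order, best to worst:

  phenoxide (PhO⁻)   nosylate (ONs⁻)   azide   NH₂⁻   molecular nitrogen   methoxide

molecular nitrogen: no meaningful conjugate acid; N₂ departs as an exceptionally stable neutral molecule
nosylate (ONs⁻): pKₐ(p-O₂NC₆H₄SO₃H) ≈ -3.5 — p-nitro group further stabilises the sulfonate
azide: pKₐ(HN₃) ≈ 4.7 — linear, resonance-stabilised
phenoxide (PhO⁻): pKₐ(C₆H₅OH (phenol)) ≈ 10
methoxide: pKₐ(CH₃OH) ≈ 15.5 — strong base; alkoxides do not leave unassisted
NH₂⁻: pKₐ(NH₃) ≈ 38

molecular nitrogen > nosylate (ONs⁻) > azide > phenoxide (PhO⁻) > methoxide > NH₂⁻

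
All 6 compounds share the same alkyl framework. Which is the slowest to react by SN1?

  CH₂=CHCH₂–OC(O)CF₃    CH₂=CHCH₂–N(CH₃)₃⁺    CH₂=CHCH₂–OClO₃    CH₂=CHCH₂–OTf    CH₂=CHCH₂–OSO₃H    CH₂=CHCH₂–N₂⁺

CH₂=CHCH₂–N(CH₃)₃⁺

Same R in every case — rank the leaving groups.
The more stable X⁻ (or X) is on its own — i.e. the weaker a base it is — the better a leaving group it makes.
CH₂=CHCH₂–N₂⁺ loses N₂: no meaningful conjugate acid; N₂ departs as an exceptionally stable neutral molecule
CH₂=CHCH₂–OTf loses OTf⁻: pKₐ(CF₃SO₃H (triflic acid)) ≈ -14
CH₂=CHCH₂–OClO₃ loses ClO₄⁻: pKₐ(HClO₄) ≈ -10
CH₂=CHCH₂–OSO₃H loses HSO₄⁻: pKₐ(H₂SO₄) ≈ -3
CH₂=CHCH₂–OC(O)CF₃ loses CF₃COO⁻: pKₐ(CF₃COOH) ≈ 0.2
CH₂=CHCH₂–N(CH₃)₃⁺ loses NR'₃: pKₐ(R'₃NH⁺) ≈ 10.7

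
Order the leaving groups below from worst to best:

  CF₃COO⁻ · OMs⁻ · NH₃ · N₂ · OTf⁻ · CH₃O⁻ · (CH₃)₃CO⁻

(CH₃)₃CO⁻ < CH₃O⁻ < NH₃ < CF₃COO⁻ < OMs⁻ < OTf⁻ < N₂

A good leaving group is a weak base: the lower the pKₐ of its conjugate acid, the more readily it departs.
N₂: no meaningful conjugate acid; N₂ departs as an exceptionally stable neutral molecule
OTf⁻: pKₐ(CF₃SO₃H (triflic acid)) ≈ -14
OMs⁻: pKₐ(CH₃SO₃H (MsOH)) ≈ -1.9
CF₃COO⁻: pKₐ(CF₃COOH) ≈ 0.2
NH₃: pKₐ(NH₄⁺) ≈ 9.2
CH₃O⁻: pKₐ(CH₃OH) ≈ 15.5
(CH₃)₃CO⁻: pKₐ(t-BuOH) ≈ 18
The question asks for worst first, so the sequence is read in increasing leaving-group ability.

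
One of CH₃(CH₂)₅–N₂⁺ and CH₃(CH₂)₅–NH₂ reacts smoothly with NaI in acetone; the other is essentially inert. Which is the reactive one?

CH₃(CH₂)₅–N₂⁺

From CH₃(CH₂)₅–NH₂ the departing group would be NH₂⁻ (pKₐ(NH₃) ≈ 38). Extremely strong base; never a leaving group.
From CH₃(CH₂)₅–N₂⁺ the leaving group is N₂ (no meaningful conjugate acid; N₂ departs as an exceptionally stable neutral molecule).
(In practice CH₃(CH₂)₅–N₂⁺ is made from CH₃(CH₂)₅–NH₂ by diazotisation (NaNO₂ / HCl, 0 °C), generating a diazonium salt that expels N₂.)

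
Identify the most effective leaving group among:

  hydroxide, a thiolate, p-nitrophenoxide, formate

formate

Rank by basicity of the departing species: weakest base leaves most easily.
formate: pKₐ(HCOOH) ≈ 3.8
p-nitrophenoxide: pKₐ(p-nitrophenol) ≈ 7.2
a thiolate: pKₐ(RSH (a thiol)) ≈ 10.5
hydroxide: pKₐ(H₂O) ≈ 15.7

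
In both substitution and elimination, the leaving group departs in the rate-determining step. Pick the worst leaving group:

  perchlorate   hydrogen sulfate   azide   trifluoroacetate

azide

A good leaving group is a weak base: the lower the pKₐ of its conjugate acid, the more readily it departs.
perchlorate: pKₐ(HClO₄) ≈ -10
hydrogen sulfate: pKₐ(H₂SO₄) ≈ -3
trifluoroacetate: pKₐ(CF₃COOH) ≈ 0.2
azide: pKₐ(HN₃) ≈ 4.7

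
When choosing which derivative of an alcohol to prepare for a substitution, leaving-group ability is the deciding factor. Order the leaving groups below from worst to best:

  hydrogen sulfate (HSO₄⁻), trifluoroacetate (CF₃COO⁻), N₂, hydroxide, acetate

N₂: no meaningful conjugate acid; N₂ departs as an exceptionally stable neutral molecule
hydrogen sulfate (HSO₄⁻): pKₐ(H₂SO₄) ≈ -3 — conjugate base of a strong mineral acid
trifluoroacetate (CF₃COO⁻): pKₐ(CF₃COOH) ≈ 0.2 — strongly electron-withdrawing CF₃ stabilises the carboxylate
acetate: pKₐ(CH₃COOH) ≈ 4.8
hydroxide: pKₐ(H₂O) ≈ 15.7 — strong base; essentially never leaves without prior activation
Listed from poorest to best leaving group as asked.

hydroxide < acetate < trifluoroacetate (CF₃COO⁻) < hydrogen sulfate (HSO₄⁻) < N₂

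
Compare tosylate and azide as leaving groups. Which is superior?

tosylate is the better leaving group.
pKₐ(p-CH₃C₆H₄SO₃H (TsOH)) ≈ -2.8 versus pKₐ(HN₃) ≈ 4.7: tosylate is the much weaker base.
Resonance-delocalised arenesulfonate.

tosylate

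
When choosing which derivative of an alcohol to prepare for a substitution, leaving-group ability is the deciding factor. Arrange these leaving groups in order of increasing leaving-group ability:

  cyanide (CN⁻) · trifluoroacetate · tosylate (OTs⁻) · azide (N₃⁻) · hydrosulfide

cyanide (CN⁻) < hydrosulfide < azide (N₃⁻) < trifluoroacetate < tosylate (OTs⁻)

tosylate (OTs⁻): pKₐ(p-CH₃C₆H₄SO₃H (TsOH)) ≈ -2.8
trifluoroacetate: pKₐ(CF₃COOH) ≈ 0.2
azide (N₃⁻): pKₐ(HN₃) ≈ 4.7 — linear, resonance-stabilised
hydrosulfide: pKₐ(H₂S) ≈ 7
cyanide (CN⁻): pKₐ(HCN) ≈ 9.2 — sp carbon stabilises the charge somewhat, but still a poor LG
The question asks for worst first, so the sequence is read in increasing leaving-group ability.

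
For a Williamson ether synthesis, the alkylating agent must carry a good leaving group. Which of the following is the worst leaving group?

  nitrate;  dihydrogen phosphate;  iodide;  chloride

iodide: pKₐ(HI) ≈ -10
chloride: pKₐ(HCl) ≈ -7
nitrate: pKₐ(HNO₃) ≈ -1.3
dihydrogen phosphate: pKₐ(H₃PO₄) ≈ 2.1

dihydrogen phosphate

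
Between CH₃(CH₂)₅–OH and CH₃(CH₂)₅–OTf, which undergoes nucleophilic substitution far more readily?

From CH₃(CH₂)₅–OH the departing group would be OH⁻ (pKₐ(H₂O) ≈ 15.7). Strong base; essentially never leaves without prior activation.
From CH₃(CH₂)₅–OTf the leaving group is OTf⁻ (pKₐ(CF₃SO₃H (triflic acid)) ≈ -14). Charge spread over three oxygens and a CF₃ group; the premier leaving group in synthesis.
(In practice CH₃(CH₂)₅–OTf is made from CH₃(CH₂)₅–OH by treatment with Tf₂O / 2,6-lutidine, converting the hydroxyl into a triflate.)

CH₃(CH₂)₅–OTf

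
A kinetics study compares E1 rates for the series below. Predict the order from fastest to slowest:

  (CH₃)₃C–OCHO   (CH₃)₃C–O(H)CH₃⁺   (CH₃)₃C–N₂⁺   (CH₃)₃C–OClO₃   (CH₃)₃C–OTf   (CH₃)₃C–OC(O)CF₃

With the same alkyl group throughout, only the leaving group differentiates the rates.
A good leaving group is a weak base: the lower the pKₐ of its conjugate acid, the more readily it departs.
(CH₃)₃C–N₂⁺ loses N₂: no meaningful conjugate acid; N₂ departs as an exceptionally stable neutral molecule
(CH₃)₃C–OTf loses OTf⁻: pKₐ(CF₃SO₃H (triflic acid)) ≈ -14
(CH₃)₃C–OClO₃ loses ClO₄⁻: pKₐ(HClO₄) ≈ -10
(CH₃)₃C–O(H)CH₃⁺ loses R'OH: pKₐ(R'OH₂⁺) ≈ -2.4
(CH₃)₃C–OC(O)CF₃ loses CF₃COO⁻: pKₐ(CF₃COOH) ≈ 0.2
(CH₃)₃C–OCHO loses HCOO⁻: pKₐ(HCOOH) ≈ 3.8

(CH₃)₃C–N₂⁺ > (CH₃)₃C–OTf > (CH₃)₃C–OClO₃ > (CH₃)₃C–O(H)CH₃⁺ > (CH₃)₃C–OC(O)CF₃ > (CH₃)₃C–OCHO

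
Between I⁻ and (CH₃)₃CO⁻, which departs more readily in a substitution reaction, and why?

I⁻ is the better leaving group.
pKₐ(HI) ≈ -10 versus pKₐ(t-BuOH) ≈ 18: I⁻ is the much weaker base.
Large, highly polarisable; very weak base.

I⁻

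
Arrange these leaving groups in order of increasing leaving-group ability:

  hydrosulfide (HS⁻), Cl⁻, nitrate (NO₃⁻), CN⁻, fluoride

CN⁻ < hydrosulfide (HS⁻) < fluoride < nitrate (NO₃⁻) < Cl⁻

Leaving-group ability tracks the stability of the departed species; conjugate-acid pKₐ is the usual yardstick (lower pKₐ → better LG).
Cl⁻: pKₐ(HCl) ≈ -7 — moderately weak base
nitrate (NO₃⁻): pKₐ(HNO₃) ≈ -1.3
fluoride: pKₐ(HF) ≈ 3.2 — small and strongly basic; the poor halide leaving group
hydrosulfide (HS⁻): pKₐ(H₂S) ≈ 7 — larger and more polarisable than the oxygen analogue
CN⁻: pKₐ(HCN) ≈ 9.2 — sp carbon stabilises the charge somewhat, but still a poor LG
Reversing gives the worst-to-best order requested.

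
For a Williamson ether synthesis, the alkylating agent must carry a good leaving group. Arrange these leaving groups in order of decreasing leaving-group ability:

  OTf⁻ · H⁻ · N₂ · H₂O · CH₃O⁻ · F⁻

N₂: no meaningful conjugate acid; N₂ departs as an exceptionally stable neutral molecule
OTf⁻: pKₐ(CF₃SO₃H (triflic acid)) ≈ -14 — charge spread over three oxygens and a CF₃ group; the premier leaving group in synthesis
H₂O: pKₐ(H₃O⁺) ≈ -1.7 — neutral; leaves from a protonated alcohol (R–OH₂⁺)
F⁻: pKₐ(HF) ≈ 3.2
CH₃O⁻: pKₐ(CH₃OH) ≈ 15.5 — strong base; alkoxides do not leave unassisted
H⁻: pKₐ(H₂) ≈ 36

N₂ > OTf⁻ > H₂O > F⁻ > CH₃O⁻ > H⁻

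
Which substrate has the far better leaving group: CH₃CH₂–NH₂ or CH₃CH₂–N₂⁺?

From CH₃CH₂–NH₂ the departing group would be NH₂⁻ (pKₐ(NH₃) ≈ 38). Extremely strong base; never a leaving group.
From CH₃CH₂–N₂⁺ the leaving group is N₂ (no meaningful conjugate acid; N₂ departs as an exceptionally stable neutral molecule).
(In practice CH₃CH₂–N₂⁺ is made from CH₃CH₂–NH₂ by diazotisation (NaNO₂ / HCl, 0 °C), generating a diazonium salt that expels N₂.)

CH₃CH₂–N₂⁺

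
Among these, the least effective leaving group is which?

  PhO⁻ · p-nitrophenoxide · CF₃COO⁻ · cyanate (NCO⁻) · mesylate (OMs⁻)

PhO⁻

A good leaving group is a weak base: the lower the pKₐ of its conjugate acid, the more readily it departs.
mesylate (OMs⁻): pKₐ(CH₃SO₃H (MsOH)) ≈ -1.9
CF₃COO⁻: pKₐ(CF₃COOH) ≈ 0.2
cyanate (NCO⁻): pKₐ(HOCN) ≈ 3.5
p-nitrophenoxide: pKₐ(p-nitrophenol) ≈ 7.2
PhO⁻: pKₐ(C₆H₅OH (phenol)) ≈ 10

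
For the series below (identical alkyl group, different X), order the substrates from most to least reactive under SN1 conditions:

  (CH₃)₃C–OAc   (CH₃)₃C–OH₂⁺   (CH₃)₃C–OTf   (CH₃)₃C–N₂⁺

With the same alkyl group throughout, only the leaving group differentiates the rates.
A good leaving group is a weak base: the lower the pKₐ of its conjugate acid, the more readily it departs.
(CH₃)₃C–N₂⁺ loses N₂: no meaningful conjugate acid; N₂ departs as an exceptionally stable neutral molecule
(CH₃)₃C–OTf loses OTf⁻: pKₐ(CF₃SO₃H (triflic acid)) ≈ -14
(CH₃)₃C–OH₂⁺ loses H₂O: pKₐ(H₃O⁺) ≈ -1.7
(CH₃)₃C–OAc loses AcO⁻: pKₐ(CH₃COOH) ≈ 4.8

(CH₃)₃C–N₂⁺ > (CH₃)₃C–OTf > (CH₃)₃C–OH₂⁺ > (CH₃)₃C–OAc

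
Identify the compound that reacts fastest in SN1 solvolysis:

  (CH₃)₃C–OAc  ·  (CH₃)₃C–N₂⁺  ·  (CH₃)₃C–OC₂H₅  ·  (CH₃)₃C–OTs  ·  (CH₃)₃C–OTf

With the same alkyl group throughout, only the leaving group differentiates the rates.
A good leaving group is a weak base: the lower the pKₐ of its conjugate acid, the more readily it departs.
(CH₃)₃C–N₂⁺ loses N₂: no meaningful conjugate acid; N₂ departs as an exceptionally stable neutral molecule
(CH₃)₃C–OTf loses OTf⁻: pKₐ(CF₃SO₃H (triflic acid)) ≈ -14
(CH₃)₃C–OTs loses OTs⁻: pKₐ(p-CH₃C₆H₄SO₃H (TsOH)) ≈ -2.8
(CH₃)₃C–OAc loses AcO⁻: pKₐ(CH₃COOH) ≈ 4.8
(CH₃)₃C–OC₂H₅ loses CH₃CH₂O⁻: pKₐ(CH₃CH₂OH) ≈ 16

(CH₃)₃C–N₂⁺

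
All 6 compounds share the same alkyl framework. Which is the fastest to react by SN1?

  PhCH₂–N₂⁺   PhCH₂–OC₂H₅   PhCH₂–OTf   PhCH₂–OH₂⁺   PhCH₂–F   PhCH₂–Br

The skeletons are identical, so relative rate is governed entirely by leaving-group ability.
Rank by basicity of the departing species: weakest base leaves most easily.
PhCH₂–N₂⁺ loses N₂: no meaningful conjugate acid; N₂ departs as an exceptionally stable neutral molecule
PhCH₂–OTf loses OTf⁻: pKₐ(CF₃SO₃H (triflic acid)) ≈ -14
PhCH₂–Br loses Br⁻: pKₐ(HBr) ≈ -9
PhCH₂–OH₂⁺ loses H₂O: pKₐ(H₃O⁺) ≈ -1.7
PhCH₂–F loses F⁻: pKₐ(HF) ≈ 3.2
PhCH₂–OC₂H₅ loses CH₃CH₂O⁻: pKₐ(CH₃CH₂OH) ≈ 16

PhCH₂–N₂⁺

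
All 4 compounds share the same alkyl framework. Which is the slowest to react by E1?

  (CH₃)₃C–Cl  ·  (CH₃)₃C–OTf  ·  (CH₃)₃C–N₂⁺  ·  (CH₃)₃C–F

(CH₃)₃C–F

The skeletons are identical, so relative rate is governed entirely by leaving-group ability.
A good leaving group is a weak base: the lower the pKₐ of its conjugate acid, the more readily it departs.
(CH₃)₃C–N₂⁺ loses N₂: no meaningful conjugate acid; N₂ departs as an exceptionally stable neutral molecule
(CH₃)₃C–OTf loses OTf⁻: pKₐ(CF₃SO₃H (triflic acid)) ≈ -14
(CH₃)₃C–Cl loses Cl⁻: pKₐ(HCl) ≈ -7
(CH₃)₃C–F loses F⁻: pKₐ(HF) ≈ 3.2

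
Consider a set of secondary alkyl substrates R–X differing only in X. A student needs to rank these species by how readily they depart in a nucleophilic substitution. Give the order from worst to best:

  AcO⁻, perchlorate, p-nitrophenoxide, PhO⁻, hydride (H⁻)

perchlorate: pKₐ(HClO₄) ≈ -10
AcO⁻: pKₐ(CH₃COOH) ≈ 4.8 — resonance-stabilised but still a weak base
p-nitrophenoxide: pKₐ(p-nitrophenol) ≈ 7.2 — nitro group delocalises the charge; the classic chromogenic LG
PhO⁻: pKₐ(C₆H₅OH (phenol)) ≈ 10
hydride (H⁻): pKₐ(H₂) ≈ 36 — extremely strong base; leaves only in special hydride-transfer contexts
The question asks for worst first, so the sequence is read in increasing leaving-group ability.

hydride (H⁻) < PhO⁻ < p-nitrophenoxide < AcO⁻ < perchlorate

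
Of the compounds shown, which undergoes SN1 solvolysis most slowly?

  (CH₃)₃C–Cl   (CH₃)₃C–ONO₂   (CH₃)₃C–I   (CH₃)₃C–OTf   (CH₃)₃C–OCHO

Identical carbon frameworks mean the comparison reduces to leaving-group quality.
Rank by basicity of the departing species: weakest base leaves most easily.
(CH₃)₃C–OTf loses OTf⁻: pKₐ(CF₃SO₃H (triflic acid)) ≈ -14
(CH₃)₃C–I loses I⁻: pKₐ(HI) ≈ -10
(CH₃)₃C–Cl loses Cl⁻: pKₐ(HCl) ≈ -7
(CH₃)₃C–ONO₂ loses NO₃⁻: pKₐ(HNO₃) ≈ -1.3
(CH₃)₃C–OCHO loses HCOO⁻: pKₐ(HCOOH) ≈ 3.8

(CH₃)₃C–OCHO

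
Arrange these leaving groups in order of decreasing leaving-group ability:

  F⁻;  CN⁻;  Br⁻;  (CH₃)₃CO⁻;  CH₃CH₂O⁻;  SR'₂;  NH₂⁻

Br⁻ > SR'₂ > F⁻ > CN⁻ > CH₃CH₂O⁻ > (CH₃)₃CO⁻ > NH₂⁻

Rank by basicity of the departing species: weakest base leaves most easily.
Br⁻: pKₐ(HBr) ≈ -9
SR'₂: pKₐ(R'₂SH⁺) ≈ -7 — neutral; leaves from a sulfonium salt (R–SR'₂⁺)
F⁻: pKₐ(HF) ≈ 3.2 — small and strongly basic; the poor halide leaving group
CN⁻: pKₐ(HCN) ≈ 9.2 — sp carbon stabilises the charge somewhat, but still a poor LG
CH₃CH₂O⁻: pKₐ(CH₃CH₂OH) ≈ 16 — strong base; alkoxides do not leave unassisted
(CH₃)₃CO⁻: pKₐ(t-BuOH) ≈ 18 — bulky, strongly basic alkoxide
NH₂⁻: pKₐ(NH₃) ≈ 38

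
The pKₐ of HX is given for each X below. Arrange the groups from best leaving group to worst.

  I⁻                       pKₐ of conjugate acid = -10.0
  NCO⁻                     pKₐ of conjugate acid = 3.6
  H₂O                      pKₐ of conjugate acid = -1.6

I⁻ > H₂O > NCO⁻

Lower conjugate-acid pKₐ ⇒ weaker base ⇒ better leaving group.
Sorting by the given values: I⁻ (-10.0), H₂O (-1.6), NCO⁻ (3.6).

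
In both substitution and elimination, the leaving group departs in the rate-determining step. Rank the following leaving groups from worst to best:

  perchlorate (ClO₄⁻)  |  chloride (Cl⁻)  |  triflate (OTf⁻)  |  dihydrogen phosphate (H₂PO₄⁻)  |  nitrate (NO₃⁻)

triflate (OTf⁻): pKₐ(CF₃SO₃H (triflic acid)) ≈ -14
perchlorate (ClO₄⁻): pKₐ(HClO₄) ≈ -10
chloride (Cl⁻): pKₐ(HCl) ≈ -7
nitrate (NO₃⁻): pKₐ(HNO₃) ≈ -1.3
dihydrogen phosphate (H₂PO₄⁻): pKₐ(H₃PO₄) ≈ 2.1
Reversing gives the worst-to-best order requested.

dihydrogen phosphate (H₂PO₄⁻) < nitrate (NO₃⁻) < chloride (Cl⁻) < perchlorate (ClO₄⁻) < triflate (OTf⁻)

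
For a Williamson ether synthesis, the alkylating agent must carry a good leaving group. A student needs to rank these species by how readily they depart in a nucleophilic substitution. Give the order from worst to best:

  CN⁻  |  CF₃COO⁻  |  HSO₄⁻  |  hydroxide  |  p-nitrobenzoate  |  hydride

A good leaving group is a weak base: the lower the pKₐ of its conjugate acid, the more readily it departs.
HSO₄⁻: pKₐ(H₂SO₄) ≈ -3 — conjugate base of a strong mineral acid
CF₃COO⁻: pKₐ(CF₃COOH) ≈ 0.2 — strongly electron-withdrawing CF₃ stabilises the carboxylate
p-nitrobenzoate: pKₐ(p-nitrobenzoic acid) ≈ 3.4 — electron-withdrawing nitro group stabilises the carboxylate
CN⁻: pKₐ(HCN) ≈ 9.2
hydroxide: pKₐ(H₂O) ≈ 15.7
hydride: pKₐ(H₂) ≈ 36 — extremely strong base; leaves only in special hydride-transfer contexts
Reversing gives the worst-to-best order requested.

hydride < hydroxide < CN⁻ < p-nitrobenzoate < CF₃COO⁻ < HSO₄⁻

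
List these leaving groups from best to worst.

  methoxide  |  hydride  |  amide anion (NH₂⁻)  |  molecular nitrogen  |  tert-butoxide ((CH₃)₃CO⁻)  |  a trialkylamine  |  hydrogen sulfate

molecular nitrogen > hydrogen sulfate > a trialkylamine > methoxide > tert-butoxide ((CH₃)₃CO⁻) > hydride > amide anion (NH₂⁻)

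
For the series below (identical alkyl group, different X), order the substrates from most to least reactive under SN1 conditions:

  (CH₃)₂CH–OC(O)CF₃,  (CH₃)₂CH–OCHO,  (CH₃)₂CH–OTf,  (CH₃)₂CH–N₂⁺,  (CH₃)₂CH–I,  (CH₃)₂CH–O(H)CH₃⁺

(CH₃)₂CH–N₂⁺ > (CH₃)₂CH–OTf > (CH₃)₂CH–I > (CH₃)₂CH–O(H)CH₃⁺ > (CH₃)₂CH–OC(O)CF₃ > (CH₃)₂CH–OCHO

Same R in every case — rank the leaving groups.
The more stable X⁻ (or X) is on its own — i.e. the weaker a base it is — the better a leaving group it makes.
(CH₃)₂CH–N₂⁺ loses N₂: no meaningful conjugate acid; N₂ departs as an exceptionally stable neutral molecule
(CH₃)₂CH–OTf loses OTf⁻: pKₐ(CF₃SO₃H (triflic acid)) ≈ -14
(CH₃)₂CH–I loses I⁻: pKₐ(HI) ≈ -10
(CH₃)₂CH–O(H)CH₃⁺ loses R'OH: pKₐ(R'OH₂⁺) ≈ -2.4
(CH₃)₂CH–OC(O)CF₃ loses CF₃COO⁻: pKₐ(CF₃COOH) ≈ 0.2
(CH₃)₂CH–OCHO loses HCOO⁻: pKₐ(HCOOH) ≈ 3.8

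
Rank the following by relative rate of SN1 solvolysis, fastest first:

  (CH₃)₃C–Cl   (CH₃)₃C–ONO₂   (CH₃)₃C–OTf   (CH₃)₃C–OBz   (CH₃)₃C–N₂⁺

(CH₃)₃C–N₂⁺ > (CH₃)₃C–OTf > (CH₃)₃C–Cl > (CH₃)₃C–ONO₂ > (CH₃)₃C–OBz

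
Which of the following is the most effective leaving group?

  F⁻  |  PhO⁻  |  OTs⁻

OTs⁻

OTs⁻: pKₐ(p-CH₃C₆H₄SO₃H (TsOH)) ≈ -2.8
F⁻: pKₐ(HF) ≈ 3.2
PhO⁻: pKₐ(C₆H₅OH (phenol)) ≈ 10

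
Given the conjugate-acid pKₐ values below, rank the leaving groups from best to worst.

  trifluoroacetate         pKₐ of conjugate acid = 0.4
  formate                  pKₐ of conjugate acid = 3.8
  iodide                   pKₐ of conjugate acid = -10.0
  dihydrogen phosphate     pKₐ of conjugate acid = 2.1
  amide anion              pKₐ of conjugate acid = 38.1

Lower conjugate-acid pKₐ ⇒ weaker base ⇒ better leaving group.
Sorting by the given values: iodide (-10.0), trifluoroacetate (0.4), dihydrogen phosphate (2.1), formate (3.8), amide anion (38.1).

iodide > trifluoroacetate > dihydrogen phosphate > formate > amide anion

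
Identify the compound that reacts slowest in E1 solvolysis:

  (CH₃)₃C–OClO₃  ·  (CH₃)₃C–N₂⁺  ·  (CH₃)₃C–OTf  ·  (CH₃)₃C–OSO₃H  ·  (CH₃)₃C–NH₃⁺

Same R in every case — rank the leaving groups.
The more stable X⁻ (or X) is on its own — i.e. the weaker a base it is — the better a leaving group it makes.
(CH₃)₃C–N₂⁺ loses N₂: no meaningful conjugate acid; N₂ departs as an exceptionally stable neutral molecule
(CH₃)₃C–OTf loses OTf⁻: pKₐ(CF₃SO₃H (triflic acid)) ≈ -14
(CH₃)₃C–OClO₃ loses ClO₄⁻: pKₐ(HClO₄) ≈ -10
(CH₃)₃C–OSO₃H loses HSO₄⁻: pKₐ(H₂SO₄) ≈ -3
(CH₃)₃C–NH₃⁺ loses NH₃: pKₐ(NH₄⁺) ≈ 9.2

(CH₃)₃C–NH₃⁺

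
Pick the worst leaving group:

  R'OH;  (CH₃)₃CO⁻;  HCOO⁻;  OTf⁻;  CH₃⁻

CH₃⁻

A good leaving group is a weak base: the lower the pKₐ of its conjugate acid, the more readily it departs.
OTf⁻: pKₐ(CF₃SO₃H (triflic acid)) ≈ -14
R'OH: pKₐ(R'OH₂⁺) ≈ -2.4
HCOO⁻: pKₐ(HCOOH) ≈ 3.8
(CH₃)₃CO⁻: pKₐ(t-BuOH) ≈ 18
CH₃⁻: pKₐ(CH₄) ≈ 48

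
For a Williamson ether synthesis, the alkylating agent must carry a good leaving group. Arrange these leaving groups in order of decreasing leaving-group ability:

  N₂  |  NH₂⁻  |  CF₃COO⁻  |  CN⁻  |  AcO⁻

N₂ > CF₃COO⁻ > AcO⁻ > CN⁻ > NH₂⁻

The more stable X⁻ (or X) is on its own — i.e. the weaker a base it is — the better a leaving group it makes.
N₂: no meaningful conjugate acid; N₂ departs as an exceptionally stable neutral molecule
CF₃COO⁻: pKₐ(CF₃COOH) ≈ 0.2
AcO⁻: pKₐ(CH₃COOH) ≈ 4.8
CN⁻: pKₐ(HCN) ≈ 9.2
NH₂⁻: pKₐ(NH₃) ≈ 38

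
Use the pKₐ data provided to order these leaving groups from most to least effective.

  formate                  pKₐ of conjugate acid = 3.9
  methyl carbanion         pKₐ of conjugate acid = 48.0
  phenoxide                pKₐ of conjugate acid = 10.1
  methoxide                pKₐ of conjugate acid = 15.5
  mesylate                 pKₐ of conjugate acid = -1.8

mesylate > formate > phenoxide > methoxide > methyl carbanion

Lower conjugate-acid pKₐ ⇒ weaker base ⇒ better leaving group.
Sorting by the given values: mesylate (-1.8), formate (3.9), phenoxide (10.1), methoxide (15.5), methyl carbanion (48.0).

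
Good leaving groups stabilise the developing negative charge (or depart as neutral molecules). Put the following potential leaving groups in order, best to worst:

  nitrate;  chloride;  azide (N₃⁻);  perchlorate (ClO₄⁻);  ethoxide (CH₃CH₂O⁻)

perchlorate (ClO₄⁻) > chloride > nitrate > azide (N₃⁻) > ethoxide (CH₃CH₂O⁻)

Rank by basicity of the departing species: weakest base leaves most easily.
perchlorate (ClO₄⁻): pKₐ(HClO₄) ≈ -10
chloride: pKₐ(HCl) ≈ -7
nitrate: pKₐ(HNO₃) ≈ -1.3
azide (N₃⁻): pKₐ(HN₃) ≈ 4.7
ethoxide (CH₃CH₂O⁻): pKₐ(CH₃CH₂OH) ≈ 16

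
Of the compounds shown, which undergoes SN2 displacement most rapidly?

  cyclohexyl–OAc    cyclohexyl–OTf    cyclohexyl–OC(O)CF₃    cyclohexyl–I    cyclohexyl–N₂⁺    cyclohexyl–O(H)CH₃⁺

cyclohexyl–N₂⁺

Same R in every case — rank the leaving groups.
Leaving-group ability tracks the stability of the departed species; conjugate-acid pKₐ is the usual yardstick (lower pKₐ → better LG).
cyclohexyl–N₂⁺ loses N₂: no meaningful conjugate acid; N₂ departs as an exceptionally stable neutral molecule
cyclohexyl–OTf loses OTf⁻: pKₐ(CF₃SO₃H (triflic acid)) ≈ -14
cyclohexyl–I loses I⁻: pKₐ(HI) ≈ -10
cyclohexyl–O(H)CH₃⁺ loses R'OH: pKₐ(R'OH₂⁺) ≈ -2.4
cyclohexyl–OC(O)CF₃ loses CF₃COO⁻: pKₐ(CF₃COOH) ≈ 0.2
cyclohexyl–OAc loses AcO⁻: pKₐ(CH₃COOH) ≈ 4.8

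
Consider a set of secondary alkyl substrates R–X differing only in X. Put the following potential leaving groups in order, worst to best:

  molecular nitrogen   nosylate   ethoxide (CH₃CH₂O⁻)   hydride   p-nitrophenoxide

hydride < ethoxide (CH₃CH₂O⁻) < p-nitrophenoxide < nosylate < molecular nitrogen

molecular nitrogen: no meaningful conjugate acid; N₂ departs as an exceptionally stable neutral molecule
nosylate: pKₐ(p-O₂NC₆H₄SO₃H) ≈ -3.5
p-nitrophenoxide: pKₐ(p-nitrophenol) ≈ 7.2
ethoxide (CH₃CH₂O⁻): pKₐ(CH₃CH₂OH) ≈ 16
hydride: pKₐ(H₂) ≈ 36
Listed from poorest to best leaving group as asked.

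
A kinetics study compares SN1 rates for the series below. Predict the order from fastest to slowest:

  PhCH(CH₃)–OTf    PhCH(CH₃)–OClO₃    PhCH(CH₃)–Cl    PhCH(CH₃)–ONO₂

PhCH(CH₃)–OTf > PhCH(CH₃)–OClO₃ > PhCH(CH₃)–Cl > PhCH(CH₃)–ONO₂

Identical carbon frameworks mean the comparison reduces to leaving-group quality.
The more stable X⁻ (or X) is on its own — i.e. the weaker a base it is — the better a leaving group it makes.
PhCH(CH₃)–OTf loses OTf⁻: pKₐ(CF₃SO₃H (triflic acid)) ≈ -14
PhCH(CH₃)–OClO₃ loses ClO₄⁻: pKₐ(HClO₄) ≈ -10
PhCH(CH₃)–Cl loses Cl⁻: pKₐ(HCl) ≈ -7
PhCH(CH₃)–ONO₂ loses NO₃⁻: pKₐ(HNO₃) ≈ -1.3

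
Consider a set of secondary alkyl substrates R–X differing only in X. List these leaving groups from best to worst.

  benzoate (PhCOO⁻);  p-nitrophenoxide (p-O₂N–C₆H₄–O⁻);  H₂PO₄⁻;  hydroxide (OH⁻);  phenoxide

H₂PO₄⁻: pKₐ(H₃PO₄) ≈ 2.1
benzoate (PhCOO⁻): pKₐ(C₆H₅COOH) ≈ 4.2
p-nitrophenoxide (p-O₂N–C₆H₄–O⁻): pKₐ(p-nitrophenol) ≈ 7.2
phenoxide: pKₐ(C₆H₅OH (phenol)) ≈ 10
hydroxide (OH⁻): pKₐ(H₂O) ≈ 15.7

H₂PO₄⁻ > benzoate (PhCOO⁻) > p-nitrophenoxide (p-O₂N–C₆H₄–O⁻) > phenoxide > hydroxide (OH⁻)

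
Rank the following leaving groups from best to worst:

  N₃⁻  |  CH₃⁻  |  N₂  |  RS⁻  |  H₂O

N₂ > H₂O > N₃⁻ > RS⁻ > CH₃⁻

Leaving-group ability tracks the stability of the departed species; conjugate-acid pKₐ is the usual yardstick (lower pKₐ → better LG).
N₂: no meaningful conjugate acid; N₂ departs as an exceptionally stable neutral molecule
H₂O: pKₐ(H₃O⁺) ≈ -1.7 — neutral; leaves from a protonated alcohol (R–OH₂⁺)
N₃⁻: pKₐ(HN₃) ≈ 4.7
RS⁻: pKₐ(RSH (a thiol)) ≈ 10.5
CH₃⁻: pKₐ(CH₄) ≈ 48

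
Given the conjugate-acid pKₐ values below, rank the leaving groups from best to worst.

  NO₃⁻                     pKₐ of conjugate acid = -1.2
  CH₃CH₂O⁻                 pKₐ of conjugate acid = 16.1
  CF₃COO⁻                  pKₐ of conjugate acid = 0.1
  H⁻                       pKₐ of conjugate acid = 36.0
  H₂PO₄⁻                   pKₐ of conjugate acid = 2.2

NO₃⁻ > CF₃COO⁻ > H₂PO₄⁻ > CH₃CH₂O⁻ > H⁻

Lower conjugate-acid pKₐ ⇒ weaker base ⇒ better leaving group.
Sorting by the given values: NO₃⁻ (-1.2), CF₃COO⁻ (0.1), H₂PO₄⁻ (2.2), CH₃CH₂O⁻ (16.1), H⁻ (36.0).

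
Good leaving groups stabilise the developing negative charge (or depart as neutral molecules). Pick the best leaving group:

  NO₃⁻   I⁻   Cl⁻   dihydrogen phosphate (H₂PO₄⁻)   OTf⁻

OTf⁻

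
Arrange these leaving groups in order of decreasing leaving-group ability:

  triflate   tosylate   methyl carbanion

A good leaving group is a weak base: the lower the pKₐ of its conjugate acid, the more readily it departs.
triflate: pKₐ(CF₃SO₃H (triflic acid)) ≈ -14 — charge spread over three oxygens and a CF₃ group; the premier leaving group in synthesis
tosylate: pKₐ(p-CH₃C₆H₄SO₃H (TsOH)) ≈ -2.8 — resonance-delocalised arenesulfonate
methyl carbanion: pKₐ(CH₄) ≈ 48 — unstabilised carbanion; the worst conceivable leaving group

triflate > tosylate > methyl carbanion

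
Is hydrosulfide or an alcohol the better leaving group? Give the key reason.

an alcohol

an alcohol is the better leaving group.
pKₐ(R'OH₂⁺) ≈ -2.4 versus pKₐ(H₂S) ≈ 7: an alcohol is the much weaker base.
Neutral; leaves from a protonated ether (an oxonium ion, R–O(H)R'⁺).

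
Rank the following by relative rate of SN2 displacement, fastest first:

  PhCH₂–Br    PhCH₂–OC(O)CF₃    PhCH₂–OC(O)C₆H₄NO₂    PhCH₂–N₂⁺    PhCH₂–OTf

PhCH₂–N₂⁺ > PhCH₂–OTf > PhCH₂–Br > PhCH₂–OC(O)CF₃ > PhCH₂–OC(O)C₆H₄NO₂

With the same alkyl group throughout, only the leaving group differentiates the rates.
Leaving-group ability tracks the stability of the departed species; conjugate-acid pKₐ is the usual yardstick (lower pKₐ → better LG).
PhCH₂–N₂⁺ loses N₂: no meaningful conjugate acid; N₂ departs as an exceptionally stable neutral molecule
PhCH₂–OTf loses OTf⁻: pKₐ(CF₃SO₃H (triflic acid)) ≈ -14
PhCH₂–Br loses Br⁻: pKₐ(HBr) ≈ -9
PhCH₂–OC(O)CF₃ loses CF₃COO⁻: pKₐ(CF₃COOH) ≈ 0.2
PhCH₂–OC(O)C₆H₄NO₂ loses p-O₂N–C₆H₄–COO⁻: pKₐ(p-nitrobenzoic acid) ≈ 3.4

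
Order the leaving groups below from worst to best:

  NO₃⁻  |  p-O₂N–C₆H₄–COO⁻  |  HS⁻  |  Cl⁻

HS⁻ < p-O₂N–C₆H₄–COO⁻ < NO₃⁻ < Cl⁻

Cl⁻: pKₐ(HCl) ≈ -7 — moderately weak base
NO₃⁻: pKₐ(HNO₃) ≈ -1.3
p-O₂N–C₆H₄–COO⁻: pKₐ(p-nitrobenzoic acid) ≈ 3.4 — electron-withdrawing nitro group stabilises the carboxylate
HS⁻: pKₐ(H₂S) ≈ 7 — larger and more polarisable than the oxygen analogue
The question asks for worst first, so the sequence is read in increasing leaving-group ability.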